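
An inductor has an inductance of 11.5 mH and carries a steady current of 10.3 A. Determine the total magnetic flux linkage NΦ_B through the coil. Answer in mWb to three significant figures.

NΦ_B ≈ 118 mWb

From L = NΦ_B/I, the flux linkage is NΦ_B = LI.
NΦ_B = (1.150×10^-2 H)(10.3 A) = 0.1184 Wb.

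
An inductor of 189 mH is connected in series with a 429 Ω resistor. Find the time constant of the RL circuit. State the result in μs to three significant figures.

τ ≈ 441 μs

τ = L/R = (0.189 H)/(429 Ω) = 4.406×10^-4 s.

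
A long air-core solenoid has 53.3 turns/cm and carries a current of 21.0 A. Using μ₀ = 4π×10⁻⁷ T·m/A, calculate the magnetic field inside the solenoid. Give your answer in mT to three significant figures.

Inside a long solenoid, B = μ₀nI.
B = (4π×10⁻⁷)(5.330×10^3 m⁻¹)(21.0 A) = 0.1407 T.

B ≈ 141 mT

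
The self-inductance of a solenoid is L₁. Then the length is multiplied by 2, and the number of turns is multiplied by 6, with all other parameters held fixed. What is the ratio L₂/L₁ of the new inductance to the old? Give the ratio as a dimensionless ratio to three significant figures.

L₂/L₁ = 18.0

For a solenoid, L ∝ μᵣN²A/ℓ.
L₂/L₁ = (2)^-1 × (6)^2 = 18.0.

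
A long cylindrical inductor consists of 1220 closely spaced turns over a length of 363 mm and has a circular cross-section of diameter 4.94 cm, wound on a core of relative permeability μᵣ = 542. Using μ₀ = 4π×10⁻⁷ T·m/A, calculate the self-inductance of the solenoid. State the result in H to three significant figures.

A = π(d/2)² = π(2.470×10^-2 m)² = 1.917×10^-3 m².
For a long solenoid, L = μ₀μᵣN²A/ℓ.
L = (4π×10⁻⁷)(542)(1220)²(1.917×10^-3)/(0.363 m) = 5.353 H.

L ≈ 5.35 H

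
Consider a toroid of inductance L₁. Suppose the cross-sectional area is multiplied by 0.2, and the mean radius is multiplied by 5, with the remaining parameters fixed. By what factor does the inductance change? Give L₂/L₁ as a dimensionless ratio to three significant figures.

L₂/L₁ = 0.0400

For a toroid, L ∝ μᵣN²A/R.
L₂/L₁ = (0.2) × (5)^-1 = 0.0400.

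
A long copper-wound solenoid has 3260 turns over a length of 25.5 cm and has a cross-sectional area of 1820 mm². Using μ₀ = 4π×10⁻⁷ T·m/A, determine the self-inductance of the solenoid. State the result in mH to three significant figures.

L ≈ 95.3 mH

A = 1820 mm² = 1.820×10^-3 m².
For a long solenoid, L = μ₀N²A/ℓ.
L = (4π×10⁻⁷)(3260)²(1.820×10^-3)/(0.255 m) = 9.532×10^-2 H.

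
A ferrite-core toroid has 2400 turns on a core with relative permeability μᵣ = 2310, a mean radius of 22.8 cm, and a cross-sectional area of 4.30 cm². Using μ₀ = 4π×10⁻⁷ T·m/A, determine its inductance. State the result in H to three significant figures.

L ≈ 5.02 H

For a thin toroid, L = μ₀μᵣN²A/(2πR).
L = (4π×10⁻⁷)(2310)(2400)²(4.300×10^-4) / (2π×0.228 m) = 5.019 H.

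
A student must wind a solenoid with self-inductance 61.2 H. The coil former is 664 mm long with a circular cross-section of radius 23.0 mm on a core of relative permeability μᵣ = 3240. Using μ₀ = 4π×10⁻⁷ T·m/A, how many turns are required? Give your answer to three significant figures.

A = πr² = π(2.300×10^-2 m)² = 1.662×10^-3 m².
From L = μ₀μᵣN²A/ℓ, N = √(Lℓ / (μ₀μᵣA)).
N = √[(61.2)(0.664) / ((4π×10⁻⁷)(3240)×1.662×10^-3)] = √(6.006×10^6) ≈ 2450.6.

N ≈ 2450 turns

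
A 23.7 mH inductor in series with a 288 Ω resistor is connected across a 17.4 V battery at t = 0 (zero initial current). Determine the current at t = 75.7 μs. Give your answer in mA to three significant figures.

τ = L/R = 2.370×10^-2/288 = 8.229×10^-5 s; final current I_∞ = ε/R = 17.4/288 = 6.042×10^-2 A.
I(t) = I_∞(1 − e^(−t/τ)) with t/τ = 0.920.
I = (6.042×10^-2)(1 − e^(−0.920)) = 3.634×10^-2 A.

I ≈ 36.3 mA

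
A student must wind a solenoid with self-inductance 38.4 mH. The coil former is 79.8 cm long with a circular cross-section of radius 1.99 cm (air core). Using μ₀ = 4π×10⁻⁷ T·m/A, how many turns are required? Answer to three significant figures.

N ≈ 4430 turns

A = πr² = π(1.990×10^-2 m)² = 1.244×10^-3 m².
From L = μ₀N²A/ℓ, N = √(Lℓ / (μ₀A)).
N = √[(3.840×10^-2)(0.798) / ((4π×10⁻⁷)×1.244×10^-3)] = √(1.960×10^7) ≈ 4427.3.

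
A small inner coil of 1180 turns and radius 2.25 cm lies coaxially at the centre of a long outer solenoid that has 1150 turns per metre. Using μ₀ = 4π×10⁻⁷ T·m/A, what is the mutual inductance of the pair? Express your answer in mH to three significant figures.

The outer solenoid produces a uniform field B₁ = μ₀n₁I₁ across the inner coil,
so the flux linkage is N₂Φ = N₂B₁A₂ = μ₀n₁N₂A₂·I₁, giving M = μ₀n₁N₂A₂.
A₂ = πr² = π(2.250×10^-2 m)² = 1.590×10^-3 m².
M = (4π×10⁻⁷)(1150)(1180)(1.590×10^-3) = 2.712×10^-3 H.

M ≈ 2.71 mH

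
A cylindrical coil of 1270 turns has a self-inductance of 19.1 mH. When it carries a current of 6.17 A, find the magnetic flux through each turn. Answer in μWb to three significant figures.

Φ_B ≈ 92.8 μWb

From L = NΦ_B/I, the flux per turn is Φ_B = LI/N.
Φ_B = (1.910×10^-2 H)(6.17 A)/1270 = 9.279×10^-5 Wb.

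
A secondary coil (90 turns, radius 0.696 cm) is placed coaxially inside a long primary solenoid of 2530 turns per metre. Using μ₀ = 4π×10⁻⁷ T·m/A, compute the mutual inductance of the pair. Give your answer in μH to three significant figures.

M ≈ 43.5 μH

The outer solenoid produces a uniform field B₁ = μ₀n₁I₁ across the inner coil,
so the flux linkage is N₂Φ = N₂B₁A₂ = μ₀n₁N₂A₂·I₁, giving M = μ₀n₁N₂A₂.
A₂ = πr² = π(6.960×10^-3 m)² = 1.522×10^-4 m².
M = (4π×10⁻⁷)(2530)(90)(1.522×10^-4) = 4.3545×10^-5 H.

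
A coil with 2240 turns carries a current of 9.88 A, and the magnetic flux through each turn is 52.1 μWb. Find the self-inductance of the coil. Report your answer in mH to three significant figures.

Self-inductance is defined by L = NΦ_B/I (flux linkage over current).
L = (2240)(5.210×10^-5 Wb)/(9.88 A) = 1.181×10^-2 H.

L ≈ 11.8 mH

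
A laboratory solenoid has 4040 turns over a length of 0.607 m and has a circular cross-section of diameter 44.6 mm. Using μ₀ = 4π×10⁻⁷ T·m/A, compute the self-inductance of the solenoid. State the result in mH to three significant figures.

A = π(d/2)² = π(2.230×10^-2 m)² = 1.562×10^-3 m².
For a long solenoid, L = μ₀N²A/ℓ.
L = (4π×10⁻⁷)(4040)²(1.562×10^-3)/(0.607 m) = 5.279×10^-2 H.

L ≈ 52.8 mH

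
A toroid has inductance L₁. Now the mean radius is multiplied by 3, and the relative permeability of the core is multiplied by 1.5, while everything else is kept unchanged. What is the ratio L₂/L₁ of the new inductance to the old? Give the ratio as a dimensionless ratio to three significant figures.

For a toroid, L ∝ μᵣN²A/R.
L₂/L₁ = (3)^-1 × (1.5) = 0.500.

L₂/L₁ = 0.500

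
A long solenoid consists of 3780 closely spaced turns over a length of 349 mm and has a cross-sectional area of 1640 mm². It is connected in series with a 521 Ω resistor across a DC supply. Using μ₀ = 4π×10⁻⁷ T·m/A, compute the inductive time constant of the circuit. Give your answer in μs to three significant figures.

A = 1640 mm² = 1.640×10^-3 m².
L = μ₀N²A/ℓ = (4π×10⁻⁷)(3780)²(1.640×10^-3)/(0.349) = 8.437×10^-2 H.
τ = L/R = (8.437×10^-2)/(521) = 1.619×10^-4 s.

τ ≈ 162 μs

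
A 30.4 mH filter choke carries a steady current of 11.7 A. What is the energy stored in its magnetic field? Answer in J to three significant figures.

Stored magnetic energy: U = ½LI².
U = ½(3.040×10^-2 H)(11.7 A)² = 2.081 J.

U ≈ 2.08 J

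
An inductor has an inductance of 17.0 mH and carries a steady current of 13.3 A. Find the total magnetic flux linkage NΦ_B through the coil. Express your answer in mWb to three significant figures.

NΦ_B ≈ 226 mWb

From L = NΦ_B/I, the flux linkage is NΦ_B = LI.
NΦ_B = (1.700×10^-2 H)(13.3 A) = 0.2261 Wb.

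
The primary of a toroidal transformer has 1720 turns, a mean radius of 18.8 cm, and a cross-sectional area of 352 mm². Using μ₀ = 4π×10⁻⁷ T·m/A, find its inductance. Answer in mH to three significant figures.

L ≈ 1.11 mH

For a thin toroid, L = μ₀N²A/(2πR).
L = (4π×10⁻⁷)(1720)²(3.520×10^-4) / (2π×0.188 m) = 1.108×10^-3 H.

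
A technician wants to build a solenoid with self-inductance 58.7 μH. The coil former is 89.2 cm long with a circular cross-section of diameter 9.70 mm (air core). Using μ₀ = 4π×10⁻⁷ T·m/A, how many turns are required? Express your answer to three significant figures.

N ≈ 751 turns

A = π(d/2)² = π(4.850×10^-3 m)² = 7.390×10^-5 m².
From L = μ₀N²A/ℓ, N = √(Lℓ / (μ₀A)).
N = √[(5.870×10^-5)(0.892) / ((4π×10⁻⁷)×7.390×10^-5)] = √(5.638×10^5) ≈ 750.9.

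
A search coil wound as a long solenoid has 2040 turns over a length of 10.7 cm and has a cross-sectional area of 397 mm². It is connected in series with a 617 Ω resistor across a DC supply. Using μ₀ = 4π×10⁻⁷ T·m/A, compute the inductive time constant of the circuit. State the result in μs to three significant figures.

A = 397 mm² = 3.970×10^-4 m².
L = μ₀N²A/ℓ = (4π×10⁻⁷)(2040)²(3.970×10^-4)/(0.107) = 1.940×10^-2 H.
τ = L/R = (1.940×10^-2)/(617) = 3.1448×10^-5 s.

τ ≈ 31.4 μs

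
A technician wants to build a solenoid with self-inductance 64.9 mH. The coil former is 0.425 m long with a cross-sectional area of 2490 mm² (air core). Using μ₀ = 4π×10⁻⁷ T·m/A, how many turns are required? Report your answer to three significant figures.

N ≈ 2970 turns

A = 2490 mm² = 2.490×10^-3 m².
From L = μ₀N²A/ℓ, N = √(Lℓ / (μ₀A)).
N = √[(6.490×10^-2)(0.425) / ((4π×10⁻⁷)×2.490×10^-3)] = √(8.815×10^6) ≈ 2969.0.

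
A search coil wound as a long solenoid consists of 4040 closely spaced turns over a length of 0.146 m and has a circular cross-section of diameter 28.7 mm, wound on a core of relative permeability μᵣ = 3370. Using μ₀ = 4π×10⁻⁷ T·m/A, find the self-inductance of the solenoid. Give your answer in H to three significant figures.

L ≈ 306 H

A = π(d/2)² = π(1.435×10^-2 m)² = 6.469×10^-4 m².
For a long solenoid, L = μ₀μᵣN²A/ℓ.
L = (4π×10⁻⁷)(3370)(4040)²(6.469×10^-4)/(0.146 m) = 306.3 H.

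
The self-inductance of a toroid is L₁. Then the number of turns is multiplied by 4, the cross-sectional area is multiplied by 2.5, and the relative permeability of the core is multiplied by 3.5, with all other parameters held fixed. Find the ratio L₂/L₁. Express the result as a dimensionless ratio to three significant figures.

L₂/L₁ = 140

For a toroid, L ∝ μᵣN²A/R.
L₂/L₁ = (4)^2 × (2.5) × (3.5) = 140.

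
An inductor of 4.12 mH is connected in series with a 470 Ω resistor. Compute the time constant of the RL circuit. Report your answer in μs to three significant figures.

τ = L/R = (4.120×10^-3 H)/(470 Ω) = 8.766×10^-6 s.

τ ≈ 8.77 μs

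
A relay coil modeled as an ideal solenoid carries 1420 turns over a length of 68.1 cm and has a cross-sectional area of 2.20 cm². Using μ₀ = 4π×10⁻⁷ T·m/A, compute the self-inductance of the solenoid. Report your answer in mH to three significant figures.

A = 2.20 cm² = 2.200×10^-4 m².
For a long solenoid, L = μ₀N²A/ℓ.
L = (4π×10⁻⁷)(1420)²(2.200×10^-4)/(0.681 m) = 8.186×10^-4 H.

L ≈ 0.819 mH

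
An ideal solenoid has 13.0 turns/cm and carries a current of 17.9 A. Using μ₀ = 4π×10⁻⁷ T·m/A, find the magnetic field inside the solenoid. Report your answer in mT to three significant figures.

B ≈ 29.2 mT

Inside a long solenoid, B = μ₀nI.
B = (4π×10⁻⁷)(1.300×10^3 m⁻¹)(17.9 A) = 2.924×10^-2 T.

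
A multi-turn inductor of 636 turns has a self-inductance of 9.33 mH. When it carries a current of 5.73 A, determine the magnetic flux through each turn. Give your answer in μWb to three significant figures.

Φ_B ≈ 84.1 μWb

From L = NΦ_B/I, the flux per turn is Φ_B = LI/N.
Φ_B = (9.330×10^-3 H)(5.73 A)/636 = 8.406×10^-5 Wb.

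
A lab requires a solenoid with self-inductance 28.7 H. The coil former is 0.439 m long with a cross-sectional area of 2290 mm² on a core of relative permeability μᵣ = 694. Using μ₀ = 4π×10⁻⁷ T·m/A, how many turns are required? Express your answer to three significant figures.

N ≈ 2510 turns

A = 2290 mm² = 2.290×10^-3 m².
From L = μ₀μᵣN²A/ℓ, N = √(Lℓ / (μ₀μᵣA)).
N = √[(28.7)(0.439) / ((4π×10⁻⁷)(694)×2.290×10^-3)] = √(6.309×10^6) ≈ 2511.7.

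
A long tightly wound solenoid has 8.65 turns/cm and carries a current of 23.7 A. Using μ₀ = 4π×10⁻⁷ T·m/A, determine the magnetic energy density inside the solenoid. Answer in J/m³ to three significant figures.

u ≈ 264 J/m³

B = μ₀nI = (4π×10⁻⁷)(865)(23.7) = 2.576×10^-2 T.
u = B²/(2μ₀) = (2.576×10^-2)²/(2×4π×10⁻⁷) = 264.1 J/m³.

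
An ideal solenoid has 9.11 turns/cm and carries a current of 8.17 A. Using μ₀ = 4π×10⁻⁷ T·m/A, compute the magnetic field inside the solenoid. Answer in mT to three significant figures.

Inside a long solenoid, B = μ₀nI.
B = (4π×10⁻⁷)(911 m⁻¹)(8.17 A) = 9.353×10^-3 T.

B ≈ 9.35 mT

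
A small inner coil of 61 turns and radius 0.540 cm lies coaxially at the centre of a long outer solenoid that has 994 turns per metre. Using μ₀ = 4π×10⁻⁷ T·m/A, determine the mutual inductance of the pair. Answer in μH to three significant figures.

The outer solenoid produces a uniform field B₁ = μ₀n₁I₁ across the inner coil,
so the flux linkage is N₂Φ = N₂B₁A₂ = μ₀n₁N₂A₂·I₁, giving M = μ₀n₁N₂A₂.
A₂ = πr² = π(5.400×10^-3 m)² = 9.161×10^-5 m².
M = (4π×10⁻⁷)(994)(61)(9.161×10^-5) = 6.980×10^-6 H.

M ≈ 6.98 μH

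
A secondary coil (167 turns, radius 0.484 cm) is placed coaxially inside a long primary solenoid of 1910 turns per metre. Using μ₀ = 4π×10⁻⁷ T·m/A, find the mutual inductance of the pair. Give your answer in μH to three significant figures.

The outer solenoid produces a uniform field B₁ = μ₀n₁I₁ across the inner coil,
so the flux linkage is N₂Φ = N₂B₁A₂ = μ₀n₁N₂A₂·I₁, giving M = μ₀n₁N₂A₂.
A₂ = πr² = π(4.840×10^-3 m)² = 7.359×10^-5 m².
M = (4π×10⁻⁷)(1910)(167)(7.359×10^-5) = 2.950×10^-5 H.

M ≈ 29.5 μH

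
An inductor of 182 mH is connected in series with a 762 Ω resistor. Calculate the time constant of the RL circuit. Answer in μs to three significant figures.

τ = L/R = (0.182 H)/(762 Ω) = 2.388×10^-4 s.

τ ≈ 239 μs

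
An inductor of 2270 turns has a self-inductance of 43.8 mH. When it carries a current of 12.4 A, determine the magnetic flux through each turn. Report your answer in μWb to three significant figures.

From L = NΦ_B/I, the flux per turn is Φ_B = LI/N.
Φ_B = (4.380×10^-2 H)(12.4 A)/2270 = 2.393×10^-4 Wb.

Φ_B ≈ 239 μWb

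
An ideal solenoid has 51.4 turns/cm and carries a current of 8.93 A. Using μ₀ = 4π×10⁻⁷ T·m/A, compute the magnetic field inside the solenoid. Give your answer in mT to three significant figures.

B ≈ 57.7 mT

Inside a long solenoid, B = μ₀nI.
B = (4π×10⁻⁷)(5.140×10^3 m⁻¹)(8.93 A) = 5.768×10^-2 T.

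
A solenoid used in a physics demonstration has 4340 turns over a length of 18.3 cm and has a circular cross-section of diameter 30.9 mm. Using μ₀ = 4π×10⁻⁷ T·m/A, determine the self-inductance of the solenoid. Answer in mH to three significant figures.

L ≈ 97.0 mH

A = π(d/2)² = π(1.545×10^-2 m)² = 7.499×10^-4 m².
For a long solenoid, L = μ₀N²A/ℓ.
L = (4π×10⁻⁷)(4340)²(7.499×10^-4)/(0.183 m) = 9.699×10^-2 H.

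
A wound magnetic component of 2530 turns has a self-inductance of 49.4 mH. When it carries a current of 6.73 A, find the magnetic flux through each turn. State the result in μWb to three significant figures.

Φ_B ≈ 131 μWb

From L = NΦ_B/I, the flux per turn is Φ_B = LI/N.
Φ_B = (4.940×10^-2 H)(6.73 A)/2530 = 1.314×10^-4 Wb.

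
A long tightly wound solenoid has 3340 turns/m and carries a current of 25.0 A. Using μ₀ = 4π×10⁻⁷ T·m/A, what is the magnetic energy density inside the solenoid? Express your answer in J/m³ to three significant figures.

u ≈ 4380 J/m³

B = μ₀nI = (4π×10⁻⁷)(3.340×10^3)(25.0) = 0.1049 T.
u = B²/(2μ₀) = (0.1049)²/(2×4π×10⁻⁷) = 4.381×10^3 J/m³.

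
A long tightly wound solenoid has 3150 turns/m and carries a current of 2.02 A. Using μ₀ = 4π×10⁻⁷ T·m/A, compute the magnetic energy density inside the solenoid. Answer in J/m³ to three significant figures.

B = μ₀nI = (4π×10⁻⁷)(3.150×10^3)(2.02) = 7.996×10^-3 T.
u = B²/(2μ₀) = (7.996×10^-3)²/(2×4π×10⁻⁷) = 25.44 J/m³.

u ≈ 25.4 J/m³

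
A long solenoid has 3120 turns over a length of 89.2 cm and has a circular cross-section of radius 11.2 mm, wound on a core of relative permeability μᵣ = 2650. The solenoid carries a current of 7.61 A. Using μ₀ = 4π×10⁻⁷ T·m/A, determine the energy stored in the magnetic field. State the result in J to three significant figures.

U ≈ 415 J

A = πr² = π(1.120×10^-2 m)² = 3.941×10^-4 m².
L = μ₀μᵣN²A/ℓ = (4π×10⁻⁷)(2650)(3120)²(3.941×10^-4)/(0.892) = 14.32 H.
U = ½LI² = ½(14.32)(7.61)² = 414.7 J.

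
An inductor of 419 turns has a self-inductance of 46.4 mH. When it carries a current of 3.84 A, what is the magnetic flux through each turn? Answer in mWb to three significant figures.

Φ_B ≈ 0.425 mWb

From L = NΦ_B/I, the flux per turn is Φ_B = LI/N.
Φ_B = (4.640×10^-2 H)(3.84 A)/419 = 4.252×10^-4 Wb.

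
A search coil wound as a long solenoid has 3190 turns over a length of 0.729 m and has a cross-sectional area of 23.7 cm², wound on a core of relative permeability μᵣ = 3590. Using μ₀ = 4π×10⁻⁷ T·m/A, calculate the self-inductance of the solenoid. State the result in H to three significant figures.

A = 23.7 cm² = 2.370×10^-3 m².
For a long solenoid, L = μ₀μᵣN²A/ℓ.
L = (4π×10⁻⁷)(3590)(3190)²(2.370×10^-3)/(0.729 m) = 149.2 H.

L ≈ 149 H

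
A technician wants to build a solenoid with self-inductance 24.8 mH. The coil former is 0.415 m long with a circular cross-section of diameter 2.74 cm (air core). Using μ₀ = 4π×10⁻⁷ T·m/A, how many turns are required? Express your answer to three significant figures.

N ≈ 3730 turns

A = π(d/2)² = π(1.370×10^-2 m)² = 5.896×10^-4 m².
From L = μ₀N²A/ℓ, N = √(Lℓ / (μ₀A)).
N = √[(2.480×10^-2)(0.415) / ((4π×10⁻⁷)×5.896×10^-4)] = √(1.389×10^7) ≈ 3726.9.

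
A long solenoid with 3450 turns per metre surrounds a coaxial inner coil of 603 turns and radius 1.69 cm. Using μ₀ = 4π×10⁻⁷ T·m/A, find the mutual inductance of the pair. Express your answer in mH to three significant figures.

M ≈ 2.35 mH

The outer solenoid produces a uniform field B₁ = μ₀n₁I₁ across the inner coil,
so the flux linkage is N₂Φ = N₂B₁A₂ = μ₀n₁N₂A₂·I₁, giving M = μ₀n₁N₂A₂.
A₂ = πr² = π(1.690×10^-2 m)² = 8.973×10^-4 m².
M = (4π×10⁻⁷)(3450)(603)(8.973×10^-4) = 2.346×10^-3 H.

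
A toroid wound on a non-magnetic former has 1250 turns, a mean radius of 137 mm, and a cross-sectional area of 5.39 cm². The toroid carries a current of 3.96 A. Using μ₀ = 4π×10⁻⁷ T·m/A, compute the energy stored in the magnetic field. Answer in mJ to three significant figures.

L = μ₀N²A/(2πR) = (4π×10⁻⁷)(1250)²(5.390×10^-4)/(2π×0.137) = 1.229×10^-3 H.
U = ½LI² = ½(1.229×10^-3)(3.96)² = 9.640×10^-3 J.

U ≈ 9.64 mJ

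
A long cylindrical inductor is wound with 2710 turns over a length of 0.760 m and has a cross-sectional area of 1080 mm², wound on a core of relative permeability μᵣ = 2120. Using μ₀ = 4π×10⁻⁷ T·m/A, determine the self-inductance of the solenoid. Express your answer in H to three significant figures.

A = 1080 mm² = 1.080×10^-3 m².
For a long solenoid, L = μ₀μᵣN²A/ℓ.
L = (4π×10⁻⁷)(2120)(2710)²(1.080×10^-3)/(0.76 m) = 27.8 H.

L ≈ 27.8 H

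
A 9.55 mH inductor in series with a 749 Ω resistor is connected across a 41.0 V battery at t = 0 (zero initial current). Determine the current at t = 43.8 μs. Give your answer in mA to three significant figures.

I ≈ 53.0 mA

τ = L/R = 9.550×10^-3/749 = 1.275×10^-5 s; final current I_∞ = ε/R = 41.0/749 = 5.474×10^-2 A.
I(t) = I_∞(1 − e^(−t/τ)) with t/τ = 3.435.
I = (5.474×10^-2)(1 − e^(−3.435)) = 5.298×10^-2 A.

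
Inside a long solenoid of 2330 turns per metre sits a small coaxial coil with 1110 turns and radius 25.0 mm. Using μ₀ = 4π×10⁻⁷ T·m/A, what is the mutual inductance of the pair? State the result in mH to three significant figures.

M ≈ 6.38 mH

The outer solenoid produces a uniform field B₁ = μ₀n₁I₁ across the inner coil,
so the flux linkage is N₂Φ = N₂B₁A₂ = μ₀n₁N₂A₂·I₁, giving M = μ₀n₁N₂A₂.
A₂ = πr² = π(2.500×10^-2 m)² = 1.963×10^-3 m².
M = (4π×10⁻⁷)(2330)(1110)(1.963×10^-3) = 6.381×10^-3 H.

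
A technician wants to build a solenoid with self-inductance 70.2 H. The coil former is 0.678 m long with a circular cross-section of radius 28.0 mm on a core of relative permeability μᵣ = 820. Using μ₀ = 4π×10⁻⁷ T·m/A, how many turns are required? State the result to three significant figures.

N ≈ 4330 turns

A = πr² = π(2.800×10^-2 m)² = 2.463×10^-3 m².
From L = μ₀μᵣN²A/ℓ, N = √(Lℓ / (μ₀μᵣA)).
N = √[(70.2)(0.678) / ((4π×10⁻⁷)(820)×2.463×10^-3)] = √(1.875×10^7) ≈ 4330.5.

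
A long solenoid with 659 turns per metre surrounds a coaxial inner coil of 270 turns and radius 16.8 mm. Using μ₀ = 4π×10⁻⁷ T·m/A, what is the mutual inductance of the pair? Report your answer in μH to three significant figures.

The outer solenoid produces a uniform field B₁ = μ₀n₁I₁ across the inner coil,
so the flux linkage is N₂Φ = N₂B₁A₂ = μ₀n₁N₂A₂·I₁, giving M = μ₀n₁N₂A₂.
A₂ = πr² = π(1.680×10^-2 m)² = 8.867×10^-4 m².
M = (4π×10⁻⁷)(659)(270)(8.867×10^-4) = 1.983×10^-4 H.

M ≈ 198 μH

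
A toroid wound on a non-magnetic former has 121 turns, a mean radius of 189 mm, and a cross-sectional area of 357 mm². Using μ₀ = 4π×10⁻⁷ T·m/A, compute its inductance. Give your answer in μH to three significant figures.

For a thin toroid, L = μ₀N²A/(2πR).
L = (4π×10⁻⁷)(121)²(3.570×10^-4) / (2π×0.189 m) = 5.531×10^-6 H.

L ≈ 5.53 μH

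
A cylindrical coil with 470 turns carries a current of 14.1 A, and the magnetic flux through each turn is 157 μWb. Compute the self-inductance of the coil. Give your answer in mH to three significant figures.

Self-inductance is defined by L = NΦ_B/I (flux linkage over current).
L = (470)(1.570×10^-4 Wb)/(14.1 A) = 5.233×10^-3 H.

L ≈ 5.23 mH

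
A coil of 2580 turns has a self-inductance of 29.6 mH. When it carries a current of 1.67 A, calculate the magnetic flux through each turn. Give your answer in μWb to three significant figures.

Φ_B ≈ 19.2 μWb

From L = NΦ_B/I, the flux per turn is Φ_B = LI/N.
Φ_B = (2.960×10^-2 H)(1.67 A)/2580 = 1.916×10^-5 Wb.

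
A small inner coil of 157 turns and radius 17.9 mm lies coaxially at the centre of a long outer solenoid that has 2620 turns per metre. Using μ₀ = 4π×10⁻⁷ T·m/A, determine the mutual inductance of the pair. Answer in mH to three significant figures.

M ≈ 0.520 mH

The outer solenoid produces a uniform field B₁ = μ₀n₁I₁ across the inner coil,
so the flux linkage is N₂Φ = N₂B₁A₂ = μ₀n₁N₂A₂·I₁, giving M = μ₀n₁N₂A₂.
A₂ = πr² = π(1.790×10^-2 m)² = 1.007×10^-3 m².
M = (4π×10⁻⁷)(2620)(157)(1.007×10^-3) = 5.203×10^-4 H.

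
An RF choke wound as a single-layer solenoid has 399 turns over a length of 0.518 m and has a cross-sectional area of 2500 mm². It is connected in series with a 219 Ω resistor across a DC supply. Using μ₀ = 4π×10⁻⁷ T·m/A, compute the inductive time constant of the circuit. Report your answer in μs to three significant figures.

τ ≈ 4.41 μs

A = 2500 mm² = 2.500×10^-3 m².
L = μ₀N²A/ℓ = (4π×10⁻⁷)(399)²(2.500×10^-3)/(0.518) = 9.655×10^-4 H.
τ = L/R = (9.655×10^-4)/(219) = 4.409×10^-6 s.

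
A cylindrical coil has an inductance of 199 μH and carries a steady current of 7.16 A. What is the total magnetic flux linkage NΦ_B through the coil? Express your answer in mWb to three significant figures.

From L = NΦ_B/I, the flux linkage is NΦ_B = LI.
NΦ_B = (1.990×10^-4 H)(7.16 A) = 1.4248×10^-3 Wb.

NΦ_B ≈ 1.42 mWb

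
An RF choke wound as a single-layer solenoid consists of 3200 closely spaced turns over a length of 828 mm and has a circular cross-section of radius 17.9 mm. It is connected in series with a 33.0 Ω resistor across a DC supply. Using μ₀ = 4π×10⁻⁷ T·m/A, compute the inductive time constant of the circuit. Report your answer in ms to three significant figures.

A = πr² = π(1.790×10^-2 m)² = 1.007×10^-3 m².
L = μ₀N²A/ℓ = (4π×10⁻⁷)(3200)²(1.007×10^-3)/(0.828) = 1.564×10^-2 H.
τ = L/R = (1.564×10^-2)/(33.0) = 4.740×10^-4 s.

τ ≈ 0.474 ms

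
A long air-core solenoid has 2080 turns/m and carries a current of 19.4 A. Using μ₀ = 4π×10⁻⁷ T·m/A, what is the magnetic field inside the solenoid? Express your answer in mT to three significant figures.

B ≈ 50.7 mT

Inside a long solenoid, B = μ₀nI.
B = (4π×10⁻⁷)(2.080×10^3 m⁻¹)(19.4 A) = 5.071×10^-2 T.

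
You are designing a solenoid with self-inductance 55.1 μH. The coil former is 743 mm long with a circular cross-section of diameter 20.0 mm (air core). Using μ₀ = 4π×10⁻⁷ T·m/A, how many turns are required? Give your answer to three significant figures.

A = π(d/2)² = π(1.000×10^-2 m)² = 3.142×10^-4 m².
From L = μ₀N²A/ℓ, N = √(Lℓ / (μ₀A)).
N = √[(5.510×10^-5)(0.743) / ((4π×10⁻⁷)×3.142×10^-4)] = √(1.037×10^5) ≈ 322.0.

N ≈ 322 turns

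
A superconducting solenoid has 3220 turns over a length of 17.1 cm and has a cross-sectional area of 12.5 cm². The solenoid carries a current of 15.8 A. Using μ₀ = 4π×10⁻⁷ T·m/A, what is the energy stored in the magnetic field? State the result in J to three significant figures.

A = 12.5 cm² = 1.250×10^-3 m².
L = μ₀N²A/ℓ = (4π×10⁻⁷)(3220)²(1.250×10^-3)/(0.171) = 9.524×10^-2 H.
U = ½LI² = ½(9.524×10^-2)(15.8)² = 11.89 J.

U ≈ 11.9 J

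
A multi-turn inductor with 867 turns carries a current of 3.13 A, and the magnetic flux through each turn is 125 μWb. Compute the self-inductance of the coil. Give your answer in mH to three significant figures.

L ≈ 34.6 mH

Self-inductance is defined by L = NΦ_B/I (flux linkage over current).
L = (867)(1.250×10^-4 Wb)/(3.13 A) = 3.462×10^-2 H.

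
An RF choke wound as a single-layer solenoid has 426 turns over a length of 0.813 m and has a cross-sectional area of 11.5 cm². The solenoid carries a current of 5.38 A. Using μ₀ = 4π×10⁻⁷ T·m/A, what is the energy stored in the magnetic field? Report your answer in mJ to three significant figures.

U ≈ 4.67 mJ

A = 11.5 cm² = 1.150×10^-3 m².
L = μ₀N²A/ℓ = (4π×10⁻⁷)(426)²(1.150×10^-3)/(0.813) = 3.226×10^-4 H.
U = ½LI² = ½(3.226×10^-4)(5.38)² = 4.668×10^-3 J.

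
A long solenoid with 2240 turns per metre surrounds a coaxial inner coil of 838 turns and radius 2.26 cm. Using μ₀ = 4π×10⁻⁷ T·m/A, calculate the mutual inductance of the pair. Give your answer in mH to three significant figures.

M ≈ 3.79 mH

The outer solenoid produces a uniform field B₁ = μ₀n₁I₁ across the inner coil,
so the flux linkage is N₂Φ = N₂B₁A₂ = μ₀n₁N₂A₂·I₁, giving M = μ₀n₁N₂A₂.
A₂ = πr² = π(2.260×10^-2 m)² = 1.6046×10^-3 m².
M = (4π×10⁻⁷)(2240)(838)(1.6046×10^-3) = 3.785×10^-3 H.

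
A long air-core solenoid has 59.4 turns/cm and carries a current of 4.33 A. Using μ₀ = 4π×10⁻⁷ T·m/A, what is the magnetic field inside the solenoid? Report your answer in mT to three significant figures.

Inside a long solenoid, B = μ₀nI.
B = (4π×10⁻⁷)(5.940×10^3 m⁻¹)(4.33 A) = 3.232×10^-2 T.

B ≈ 32.3 mT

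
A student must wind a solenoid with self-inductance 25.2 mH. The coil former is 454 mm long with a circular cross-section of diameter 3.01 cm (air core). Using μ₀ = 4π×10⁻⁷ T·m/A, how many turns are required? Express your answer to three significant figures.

N ≈ 3580 turns

A = π(d/2)² = π(1.505×10^-2 m)² = 7.116×10^-4 m².
From L = μ₀N²A/ℓ, N = √(Lℓ / (μ₀A)).
N = √[(2.520×10^-2)(0.454) / ((4π×10⁻⁷)×7.116×10^-4)] = √(1.279×10^7) ≈ 3576.9.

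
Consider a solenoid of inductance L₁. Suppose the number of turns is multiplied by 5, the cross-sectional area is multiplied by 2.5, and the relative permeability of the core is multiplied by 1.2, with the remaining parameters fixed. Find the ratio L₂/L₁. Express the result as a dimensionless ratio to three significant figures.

For a solenoid, L ∝ μᵣN²A/ℓ.
L₂/L₁ = (5)^2 × (2.5) × (1.2) = 75.0.

L₂/L₁ = 75.0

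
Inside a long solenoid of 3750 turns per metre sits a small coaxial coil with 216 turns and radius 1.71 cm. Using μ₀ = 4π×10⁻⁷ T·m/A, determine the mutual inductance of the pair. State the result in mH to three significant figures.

M ≈ 0.935 mH

The outer solenoid produces a uniform field B₁ = μ₀n₁I₁ across the inner coil,
so the flux linkage is N₂Φ = N₂B₁A₂ = μ₀n₁N₂A₂·I₁, giving M = μ₀n₁N₂A₂.
A₂ = πr² = π(1.710×10^-2 m)² = 9.186×10^-4 m².
M = (4π×10⁻⁷)(3750)(216)(9.186×10^-4) = 9.351×10^-4 H.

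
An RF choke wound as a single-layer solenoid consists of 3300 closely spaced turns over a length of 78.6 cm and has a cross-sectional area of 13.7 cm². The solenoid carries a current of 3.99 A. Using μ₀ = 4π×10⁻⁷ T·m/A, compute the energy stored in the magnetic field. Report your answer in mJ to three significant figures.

U ≈ 190 mJ

A = 13.7 cm² = 1.370×10^-3 m².
L = μ₀N²A/ℓ = (4π×10⁻⁷)(3300)²(1.370×10^-3)/(0.786) = 2.385×10^-2 H.
U = ½LI² = ½(2.385×10^-2)(3.99)² = 0.1899 J.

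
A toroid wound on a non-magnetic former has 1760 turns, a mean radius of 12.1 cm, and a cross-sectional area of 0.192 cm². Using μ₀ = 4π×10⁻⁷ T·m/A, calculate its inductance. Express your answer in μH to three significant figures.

L ≈ 98.3 μH

For a thin toroid, L = μ₀N²A/(2πR).
L = (4π×10⁻⁷)(1760)²(1.920×10^-5) / (2π×0.121 m) = 9.830×10^-5 H.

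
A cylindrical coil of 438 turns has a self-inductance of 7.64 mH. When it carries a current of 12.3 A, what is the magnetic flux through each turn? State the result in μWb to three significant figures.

Φ_B ≈ 215 μWb

From L = NΦ_B/I, the flux per turn is Φ_B = LI/N.
Φ_B = (7.640×10^-3 H)(12.3 A)/438 = 2.145×10^-4 Wb.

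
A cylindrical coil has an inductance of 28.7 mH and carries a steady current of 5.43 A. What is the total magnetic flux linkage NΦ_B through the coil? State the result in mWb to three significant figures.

From L = NΦ_B/I, the flux linkage is NΦ_B = LI.
NΦ_B = (2.870×10^-2 H)(5.43 A) = 0.1558 Wb.

NΦ_B ≈ 156 mWb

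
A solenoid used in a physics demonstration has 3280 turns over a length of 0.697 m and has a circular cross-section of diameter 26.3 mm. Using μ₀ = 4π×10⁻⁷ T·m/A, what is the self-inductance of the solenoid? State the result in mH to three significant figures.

L ≈ 10.5 mH

A = π(d/2)² = π(1.315×10^-2 m)² = 5.433×10^-4 m².
For a long solenoid, L = μ₀N²A/ℓ.
L = (4π×10⁻⁷)(3280)²(5.433×10^-4)/(0.697 m) = 1.054×10^-2 H.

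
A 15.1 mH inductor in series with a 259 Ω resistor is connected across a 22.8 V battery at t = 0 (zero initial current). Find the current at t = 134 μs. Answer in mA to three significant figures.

τ = L/R = 1.510×10^-2/259 = 5.830×10^-5 s; final current I_∞ = ε/R = 22.8/259 = 8.803×10^-2 A.
I(t) = I_∞(1 − e^(−t/τ)) with t/τ = 2.298.
I = (8.803×10^-2)(1 − e^(−2.298)) = 7.919×10^-2 A.

I ≈ 79.2 mA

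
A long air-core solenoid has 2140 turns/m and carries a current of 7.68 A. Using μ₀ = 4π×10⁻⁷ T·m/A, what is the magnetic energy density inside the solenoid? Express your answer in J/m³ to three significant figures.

B = μ₀nI = (4π×10⁻⁷)(2.140×10^3)(7.68) = 2.065×10^-2 T.
u = B²/(2μ₀) = (2.065×10^-2)²/(2×4π×10⁻⁷) = 169.7 J/m³.

u ≈ 170 J/m³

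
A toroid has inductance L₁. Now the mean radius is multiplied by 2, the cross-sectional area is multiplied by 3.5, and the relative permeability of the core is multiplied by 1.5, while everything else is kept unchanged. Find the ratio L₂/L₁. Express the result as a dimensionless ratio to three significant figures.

For a toroid, L ∝ μᵣN²A/R.
L₂/L₁ = (2)^-1 × (3.5) × (1.5) = 2.63.

L₂/L₁ = 2.63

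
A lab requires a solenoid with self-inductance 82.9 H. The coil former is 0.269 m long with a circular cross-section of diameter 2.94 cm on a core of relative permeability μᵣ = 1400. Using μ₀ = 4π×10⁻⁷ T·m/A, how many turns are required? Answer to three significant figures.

N ≈ 4320 turns

A = π(d/2)² = π(1.470×10^-2 m)² = 6.789×10^-4 m².
From L = μ₀μᵣN²A/ℓ, N = √(Lℓ / (μ₀μᵣA)).
N = √[(82.9)(0.269) / ((4π×10⁻⁷)(1400)×6.789×10^-4)] = √(1.867×10^7) ≈ 4321.1.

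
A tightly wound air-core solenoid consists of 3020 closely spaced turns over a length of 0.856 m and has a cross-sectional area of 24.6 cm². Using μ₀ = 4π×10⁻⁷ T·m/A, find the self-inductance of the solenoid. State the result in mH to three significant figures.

A = 24.6 cm² = 2.460×10^-3 m².
For a long solenoid, L = μ₀N²A/ℓ.
L = (4π×10⁻⁷)(3020)²(2.460×10^-3)/(0.856 m) = 3.294×10^-2 H.

L ≈ 32.9 mH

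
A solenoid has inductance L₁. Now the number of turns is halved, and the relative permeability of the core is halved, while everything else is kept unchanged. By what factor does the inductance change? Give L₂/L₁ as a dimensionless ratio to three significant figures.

L₂/L₁ = 0.125

For a solenoid, L ∝ μᵣN²A/ℓ.
L₂/L₁ = (0.5)^2 × (0.5) = 0.125.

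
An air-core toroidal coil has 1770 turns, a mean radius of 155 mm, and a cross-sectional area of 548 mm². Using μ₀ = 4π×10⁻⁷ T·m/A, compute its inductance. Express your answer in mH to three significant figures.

L ≈ 2.22 mH

For a thin toroid, L = μ₀N²A/(2πR).
L = (4π×10⁻⁷)(1770)²(5.480×10^-4) / (2π×0.155 m) = 2.215×10^-3 H.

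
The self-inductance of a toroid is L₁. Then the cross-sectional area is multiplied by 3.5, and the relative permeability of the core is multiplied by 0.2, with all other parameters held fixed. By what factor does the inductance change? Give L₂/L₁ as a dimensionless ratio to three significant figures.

L₂/L₁ = 0.700

For a toroid, L ∝ μᵣN²A/R.
L₂/L₁ = (3.5) × (0.2) = 0.700.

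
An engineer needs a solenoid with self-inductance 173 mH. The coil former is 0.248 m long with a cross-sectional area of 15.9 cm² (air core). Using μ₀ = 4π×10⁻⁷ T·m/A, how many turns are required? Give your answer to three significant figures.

N ≈ 4630 turns

A = 15.9 cm² = 1.590×10^-3 m².
From L = μ₀N²A/ℓ, N = √(Lℓ / (μ₀A)).
N = √[(0.173)(0.248) / ((4π×10⁻⁷)×1.590×10^-3)] = √(2.147×10^7) ≈ 4633.9.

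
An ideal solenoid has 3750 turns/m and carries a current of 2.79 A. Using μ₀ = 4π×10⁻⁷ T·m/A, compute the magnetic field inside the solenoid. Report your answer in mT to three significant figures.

B ≈ 13.1 mT

Inside a long solenoid, B = μ₀nI.
B = (4π×10⁻⁷)(3.750×10^3 m⁻¹)(2.79 A) = 1.3148×10^-2 T.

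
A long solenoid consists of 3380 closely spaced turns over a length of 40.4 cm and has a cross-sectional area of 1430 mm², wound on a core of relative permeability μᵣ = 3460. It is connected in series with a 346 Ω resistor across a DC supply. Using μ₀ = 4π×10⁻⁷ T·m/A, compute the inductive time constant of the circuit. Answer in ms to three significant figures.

τ ≈ 508 ms

A = 1430 mm² = 1.430×10^-3 m².
L = μ₀μᵣN²A/ℓ = (4π×10⁻⁷)(3460)(3380)²(1.430×10^-3)/(0.404) = 175.8 H.
τ = L/R = (175.8)/(346) = 0.5082 s.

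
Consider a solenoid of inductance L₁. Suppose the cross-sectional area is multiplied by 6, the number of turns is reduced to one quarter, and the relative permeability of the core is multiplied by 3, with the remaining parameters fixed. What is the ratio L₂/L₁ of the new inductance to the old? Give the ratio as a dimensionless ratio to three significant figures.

For a solenoid, L ∝ μᵣN²A/ℓ.
L₂/L₁ = (6) × (0.25)^2 × (3) = 1.13.

L₂/L₁ = 1.13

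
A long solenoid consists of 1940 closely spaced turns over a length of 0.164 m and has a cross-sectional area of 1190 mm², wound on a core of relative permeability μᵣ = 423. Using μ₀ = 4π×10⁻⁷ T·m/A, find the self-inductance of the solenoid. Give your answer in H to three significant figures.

L ≈ 14.5 H

A = 1190 mm² = 1.190×10^-3 m².
For a long solenoid, L = μ₀μᵣN²A/ℓ.
L = (4π×10⁻⁷)(423)(1940)²(1.190×10^-3)/(0.164 m) = 14.52 H.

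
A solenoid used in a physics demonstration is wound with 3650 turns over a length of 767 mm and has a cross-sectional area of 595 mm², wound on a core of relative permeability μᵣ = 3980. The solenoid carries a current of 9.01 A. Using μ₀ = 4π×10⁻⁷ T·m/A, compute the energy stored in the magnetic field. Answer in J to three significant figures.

A = 595 mm² = 5.950×10^-4 m².
L = μ₀μᵣN²A/ℓ = (4π×10⁻⁷)(3980)(3650)²(5.950×10^-4)/(0.767) = 51.69 H.
U = ½LI² = ½(51.69)(9.01)² = 2.098×10^3 J.

U ≈ 2100 J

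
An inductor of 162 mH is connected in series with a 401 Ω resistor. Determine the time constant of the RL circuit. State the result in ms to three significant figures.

τ = L/R = (0.162 H)/(401 Ω) = 4.040×10^-4 s.

τ ≈ 0.404 ms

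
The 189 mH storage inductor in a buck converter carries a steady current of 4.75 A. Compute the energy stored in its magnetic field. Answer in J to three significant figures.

Stored magnetic energy: U = ½LI².
U = ½(0.189 H)(4.75 A)² = 2.132 J.

U ≈ 2.13 J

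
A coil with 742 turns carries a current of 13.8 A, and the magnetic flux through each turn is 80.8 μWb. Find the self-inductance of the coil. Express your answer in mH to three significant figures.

L ≈ 4.34 mH

Self-inductance is defined by L = NΦ_B/I (flux linkage over current).
L = (742)(8.080×10^-5 Wb)/(13.8 A) = 4.344×10^-3 H.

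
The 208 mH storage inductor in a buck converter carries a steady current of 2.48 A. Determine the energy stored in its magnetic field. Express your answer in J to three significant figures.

U ≈ 0.640 J

Stored magnetic energy: U = ½LI².
U = ½(0.208 H)(2.48 A)² = 0.6396 J.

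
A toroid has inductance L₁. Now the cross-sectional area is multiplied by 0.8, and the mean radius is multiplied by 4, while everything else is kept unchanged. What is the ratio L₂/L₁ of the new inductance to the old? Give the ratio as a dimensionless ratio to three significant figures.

L₂/L₁ = 0.200

For a toroid, L ∝ μᵣN²A/R.
L₂/L₁ = (0.8) × (4)^-1 = 0.200.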